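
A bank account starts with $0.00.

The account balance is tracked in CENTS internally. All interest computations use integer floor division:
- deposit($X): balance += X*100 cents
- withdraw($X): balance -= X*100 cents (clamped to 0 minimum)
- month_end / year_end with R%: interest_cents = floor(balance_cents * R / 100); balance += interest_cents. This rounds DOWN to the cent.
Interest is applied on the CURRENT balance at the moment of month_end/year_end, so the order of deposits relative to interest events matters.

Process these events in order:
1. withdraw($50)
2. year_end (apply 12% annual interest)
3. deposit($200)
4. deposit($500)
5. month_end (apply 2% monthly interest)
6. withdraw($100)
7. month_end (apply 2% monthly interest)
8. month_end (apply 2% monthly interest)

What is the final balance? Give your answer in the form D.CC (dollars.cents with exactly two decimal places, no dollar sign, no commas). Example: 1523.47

Answer: 638.80

Derivation:
After 1 (withdraw($50)): balance=$0.00 total_interest=$0.00
After 2 (year_end (apply 12% annual interest)): balance=$0.00 total_interest=$0.00
After 3 (deposit($200)): balance=$200.00 total_interest=$0.00
After 4 (deposit($500)): balance=$700.00 total_interest=$0.00
After 5 (month_end (apply 2% monthly interest)): balance=$714.00 total_interest=$14.00
After 6 (withdraw($100)): balance=$614.00 total_interest=$14.00
After 7 (month_end (apply 2% monthly interest)): balance=$626.28 total_interest=$26.28
After 8 (month_end (apply 2% monthly interest)): balance=$638.80 total_interest=$38.80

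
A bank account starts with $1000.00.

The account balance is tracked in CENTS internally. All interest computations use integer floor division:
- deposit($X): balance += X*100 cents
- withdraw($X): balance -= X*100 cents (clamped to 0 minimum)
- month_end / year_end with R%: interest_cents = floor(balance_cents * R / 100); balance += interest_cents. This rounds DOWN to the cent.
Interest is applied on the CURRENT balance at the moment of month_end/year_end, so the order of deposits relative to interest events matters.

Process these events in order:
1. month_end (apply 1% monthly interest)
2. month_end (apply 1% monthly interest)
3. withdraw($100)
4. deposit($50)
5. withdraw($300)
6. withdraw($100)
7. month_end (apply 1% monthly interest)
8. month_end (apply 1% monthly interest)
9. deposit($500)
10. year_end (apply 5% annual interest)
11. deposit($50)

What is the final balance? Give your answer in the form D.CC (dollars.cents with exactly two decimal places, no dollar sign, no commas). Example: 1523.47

After 1 (month_end (apply 1% monthly interest)): balance=$1010.00 total_interest=$10.00
After 2 (month_end (apply 1% monthly interest)): balance=$1020.10 total_interest=$20.10
After 3 (withdraw($100)): balance=$920.10 total_interest=$20.10
After 4 (deposit($50)): balance=$970.10 total_interest=$20.10
After 5 (withdraw($300)): balance=$670.10 total_interest=$20.10
After 6 (withdraw($100)): balance=$570.10 total_interest=$20.10
After 7 (month_end (apply 1% monthly interest)): balance=$575.80 total_interest=$25.80
After 8 (month_end (apply 1% monthly interest)): balance=$581.55 total_interest=$31.55
After 9 (deposit($500)): balance=$1081.55 total_interest=$31.55
After 10 (year_end (apply 5% annual interest)): balance=$1135.62 total_interest=$85.62
After 11 (deposit($50)): balance=$1185.62 total_interest=$85.62

Answer: 1185.62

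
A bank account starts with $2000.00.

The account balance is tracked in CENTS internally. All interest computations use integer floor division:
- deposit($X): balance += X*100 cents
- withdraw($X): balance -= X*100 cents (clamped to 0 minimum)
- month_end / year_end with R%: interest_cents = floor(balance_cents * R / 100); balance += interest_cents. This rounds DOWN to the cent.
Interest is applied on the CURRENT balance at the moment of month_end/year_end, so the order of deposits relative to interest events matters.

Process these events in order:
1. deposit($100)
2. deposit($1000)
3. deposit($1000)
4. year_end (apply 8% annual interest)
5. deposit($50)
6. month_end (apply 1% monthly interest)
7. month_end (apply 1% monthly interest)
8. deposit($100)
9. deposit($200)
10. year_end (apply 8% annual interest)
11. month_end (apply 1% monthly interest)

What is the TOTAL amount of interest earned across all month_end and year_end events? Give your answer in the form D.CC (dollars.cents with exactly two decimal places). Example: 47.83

Answer: 860.01

Derivation:
After 1 (deposit($100)): balance=$2100.00 total_interest=$0.00
After 2 (deposit($1000)): balance=$3100.00 total_interest=$0.00
After 3 (deposit($1000)): balance=$4100.00 total_interest=$0.00
After 4 (year_end (apply 8% annual interest)): balance=$4428.00 total_interest=$328.00
After 5 (deposit($50)): balance=$4478.00 total_interest=$328.00
After 6 (month_end (apply 1% monthly interest)): balance=$4522.78 total_interest=$372.78
After 7 (month_end (apply 1% monthly interest)): balance=$4568.00 total_interest=$418.00
After 8 (deposit($100)): balance=$4668.00 total_interest=$418.00
After 9 (deposit($200)): balance=$4868.00 total_interest=$418.00
After 10 (year_end (apply 8% annual interest)): balance=$5257.44 total_interest=$807.44
After 11 (month_end (apply 1% monthly interest)): balance=$5310.01 total_interest=$860.01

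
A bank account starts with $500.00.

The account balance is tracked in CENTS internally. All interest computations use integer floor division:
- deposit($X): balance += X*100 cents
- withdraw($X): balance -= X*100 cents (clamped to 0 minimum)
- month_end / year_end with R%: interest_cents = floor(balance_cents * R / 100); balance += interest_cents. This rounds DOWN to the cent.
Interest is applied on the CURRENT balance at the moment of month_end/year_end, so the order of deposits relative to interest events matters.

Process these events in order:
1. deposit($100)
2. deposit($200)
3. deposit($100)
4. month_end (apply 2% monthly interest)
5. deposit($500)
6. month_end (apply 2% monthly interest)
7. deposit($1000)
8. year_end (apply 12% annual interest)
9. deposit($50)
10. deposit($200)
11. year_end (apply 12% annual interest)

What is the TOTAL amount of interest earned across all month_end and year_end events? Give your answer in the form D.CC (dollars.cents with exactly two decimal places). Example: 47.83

After 1 (deposit($100)): balance=$600.00 total_interest=$0.00
After 2 (deposit($200)): balance=$800.00 total_interest=$0.00
After 3 (deposit($100)): balance=$900.00 total_interest=$0.00
After 4 (month_end (apply 2% monthly interest)): balance=$918.00 total_interest=$18.00
After 5 (deposit($500)): balance=$1418.00 total_interest=$18.00
After 6 (month_end (apply 2% monthly interest)): balance=$1446.36 total_interest=$46.36
After 7 (deposit($1000)): balance=$2446.36 total_interest=$46.36
After 8 (year_end (apply 12% annual interest)): balance=$2739.92 total_interest=$339.92
After 9 (deposit($50)): balance=$2789.92 total_interest=$339.92
After 10 (deposit($200)): balance=$2989.92 total_interest=$339.92
After 11 (year_end (apply 12% annual interest)): balance=$3348.71 total_interest=$698.71

Answer: 698.71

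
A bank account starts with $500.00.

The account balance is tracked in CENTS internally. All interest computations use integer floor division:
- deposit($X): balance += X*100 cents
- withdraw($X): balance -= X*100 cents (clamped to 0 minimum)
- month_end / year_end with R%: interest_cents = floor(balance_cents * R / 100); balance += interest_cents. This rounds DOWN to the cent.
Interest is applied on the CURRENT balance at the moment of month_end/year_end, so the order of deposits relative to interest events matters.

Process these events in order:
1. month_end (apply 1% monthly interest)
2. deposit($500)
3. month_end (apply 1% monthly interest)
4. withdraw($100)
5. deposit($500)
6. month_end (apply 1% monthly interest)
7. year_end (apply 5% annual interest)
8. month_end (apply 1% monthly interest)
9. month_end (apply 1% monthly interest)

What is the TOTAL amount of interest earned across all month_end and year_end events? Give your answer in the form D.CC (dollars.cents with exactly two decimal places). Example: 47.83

After 1 (month_end (apply 1% monthly interest)): balance=$505.00 total_interest=$5.00
After 2 (deposit($500)): balance=$1005.00 total_interest=$5.00
After 3 (month_end (apply 1% monthly interest)): balance=$1015.05 total_interest=$15.05
After 4 (withdraw($100)): balance=$915.05 total_interest=$15.05
After 5 (deposit($500)): balance=$1415.05 total_interest=$15.05
After 6 (month_end (apply 1% monthly interest)): balance=$1429.20 total_interest=$29.20
After 7 (year_end (apply 5% annual interest)): balance=$1500.66 total_interest=$100.66
After 8 (month_end (apply 1% monthly interest)): balance=$1515.66 total_interest=$115.66
After 9 (month_end (apply 1% monthly interest)): balance=$1530.81 total_interest=$130.81

Answer: 130.81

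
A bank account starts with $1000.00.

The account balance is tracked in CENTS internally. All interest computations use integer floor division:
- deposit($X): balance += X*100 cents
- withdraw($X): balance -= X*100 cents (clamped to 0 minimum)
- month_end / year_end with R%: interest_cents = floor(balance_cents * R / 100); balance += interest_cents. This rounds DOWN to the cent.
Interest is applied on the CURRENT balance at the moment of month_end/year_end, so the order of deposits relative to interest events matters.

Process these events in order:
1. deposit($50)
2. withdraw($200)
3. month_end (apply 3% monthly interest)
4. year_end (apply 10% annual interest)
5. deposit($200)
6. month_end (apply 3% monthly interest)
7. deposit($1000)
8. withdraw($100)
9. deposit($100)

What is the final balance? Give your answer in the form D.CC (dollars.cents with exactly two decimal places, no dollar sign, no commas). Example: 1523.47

Answer: 2197.94

Derivation:
After 1 (deposit($50)): balance=$1050.00 total_interest=$0.00
After 2 (withdraw($200)): balance=$850.00 total_interest=$0.00
After 3 (month_end (apply 3% monthly interest)): balance=$875.50 total_interest=$25.50
After 4 (year_end (apply 10% annual interest)): balance=$963.05 total_interest=$113.05
After 5 (deposit($200)): balance=$1163.05 total_interest=$113.05
After 6 (month_end (apply 3% monthly interest)): balance=$1197.94 total_interest=$147.94
After 7 (deposit($1000)): balance=$2197.94 total_interest=$147.94
After 8 (withdraw($100)): balance=$2097.94 total_interest=$147.94
After 9 (deposit($100)): balance=$2197.94 total_interest=$147.94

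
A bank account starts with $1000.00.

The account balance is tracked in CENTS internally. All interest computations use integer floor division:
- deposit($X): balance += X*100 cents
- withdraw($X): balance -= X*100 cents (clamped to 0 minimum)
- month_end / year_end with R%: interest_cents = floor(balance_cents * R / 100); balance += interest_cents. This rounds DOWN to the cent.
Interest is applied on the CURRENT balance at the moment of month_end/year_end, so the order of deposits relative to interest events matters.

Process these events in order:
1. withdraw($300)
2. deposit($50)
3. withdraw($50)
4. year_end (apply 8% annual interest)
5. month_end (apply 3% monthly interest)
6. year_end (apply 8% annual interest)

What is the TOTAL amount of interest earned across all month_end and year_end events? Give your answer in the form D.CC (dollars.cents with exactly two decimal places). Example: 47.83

Answer: 140.97

Derivation:
After 1 (withdraw($300)): balance=$700.00 total_interest=$0.00
After 2 (deposit($50)): balance=$750.00 total_interest=$0.00
After 3 (withdraw($50)): balance=$700.00 total_interest=$0.00
After 4 (year_end (apply 8% annual interest)): balance=$756.00 total_interest=$56.00
After 5 (month_end (apply 3% monthly interest)): balance=$778.68 total_interest=$78.68
After 6 (year_end (apply 8% annual interest)): balance=$840.97 total_interest=$140.97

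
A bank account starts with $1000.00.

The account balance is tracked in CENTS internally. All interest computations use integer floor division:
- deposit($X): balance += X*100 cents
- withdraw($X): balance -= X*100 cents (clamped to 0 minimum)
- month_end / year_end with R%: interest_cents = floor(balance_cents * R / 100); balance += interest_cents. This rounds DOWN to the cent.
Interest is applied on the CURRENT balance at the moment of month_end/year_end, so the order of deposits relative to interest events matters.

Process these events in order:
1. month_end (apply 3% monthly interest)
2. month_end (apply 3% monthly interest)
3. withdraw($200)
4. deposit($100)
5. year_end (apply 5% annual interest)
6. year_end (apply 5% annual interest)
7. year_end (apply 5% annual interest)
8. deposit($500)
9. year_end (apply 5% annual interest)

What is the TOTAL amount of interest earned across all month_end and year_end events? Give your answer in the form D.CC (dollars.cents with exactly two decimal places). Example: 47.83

Answer: 292.95

Derivation:
After 1 (month_end (apply 3% monthly interest)): balance=$1030.00 total_interest=$30.00
After 2 (month_end (apply 3% monthly interest)): balance=$1060.90 total_interest=$60.90
After 3 (withdraw($200)): balance=$860.90 total_interest=$60.90
After 4 (deposit($100)): balance=$960.90 total_interest=$60.90
After 5 (year_end (apply 5% annual interest)): balance=$1008.94 total_interest=$108.94
After 6 (year_end (apply 5% annual interest)): balance=$1059.38 total_interest=$159.38
After 7 (year_end (apply 5% annual interest)): balance=$1112.34 total_interest=$212.34
After 8 (deposit($500)): balance=$1612.34 total_interest=$212.34
After 9 (year_end (apply 5% annual interest)): balance=$1692.95 total_interest=$292.95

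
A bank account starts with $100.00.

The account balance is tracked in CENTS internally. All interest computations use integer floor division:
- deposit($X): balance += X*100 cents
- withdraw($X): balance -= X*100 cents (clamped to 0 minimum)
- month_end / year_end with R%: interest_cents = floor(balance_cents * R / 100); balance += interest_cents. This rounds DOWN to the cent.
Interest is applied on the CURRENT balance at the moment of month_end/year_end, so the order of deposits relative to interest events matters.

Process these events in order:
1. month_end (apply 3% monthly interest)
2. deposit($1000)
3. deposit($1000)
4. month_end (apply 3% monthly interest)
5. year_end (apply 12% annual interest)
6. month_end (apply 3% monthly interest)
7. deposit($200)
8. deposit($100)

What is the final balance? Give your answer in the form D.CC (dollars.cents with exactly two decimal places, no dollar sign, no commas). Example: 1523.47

Answer: 2798.80

Derivation:
After 1 (month_end (apply 3% monthly interest)): balance=$103.00 total_interest=$3.00
After 2 (deposit($1000)): balance=$1103.00 total_interest=$3.00
After 3 (deposit($1000)): balance=$2103.00 total_interest=$3.00
After 4 (month_end (apply 3% monthly interest)): balance=$2166.09 total_interest=$66.09
After 5 (year_end (apply 12% annual interest)): balance=$2426.02 total_interest=$326.02
After 6 (month_end (apply 3% monthly interest)): balance=$2498.80 total_interest=$398.80
After 7 (deposit($200)): balance=$2698.80 total_interest=$398.80
After 8 (deposit($100)): balance=$2798.80 total_interest=$398.80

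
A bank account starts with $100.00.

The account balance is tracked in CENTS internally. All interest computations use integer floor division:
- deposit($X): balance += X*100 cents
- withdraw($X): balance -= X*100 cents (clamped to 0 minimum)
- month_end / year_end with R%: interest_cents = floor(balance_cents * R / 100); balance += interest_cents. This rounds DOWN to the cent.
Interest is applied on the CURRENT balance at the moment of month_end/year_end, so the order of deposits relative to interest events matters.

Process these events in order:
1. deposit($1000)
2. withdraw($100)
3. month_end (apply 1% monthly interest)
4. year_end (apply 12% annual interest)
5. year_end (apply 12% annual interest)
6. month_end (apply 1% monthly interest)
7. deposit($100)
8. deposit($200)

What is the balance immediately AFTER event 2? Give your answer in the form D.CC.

After 1 (deposit($1000)): balance=$1100.00 total_interest=$0.00
After 2 (withdraw($100)): balance=$1000.00 total_interest=$0.00

Answer: 1000.00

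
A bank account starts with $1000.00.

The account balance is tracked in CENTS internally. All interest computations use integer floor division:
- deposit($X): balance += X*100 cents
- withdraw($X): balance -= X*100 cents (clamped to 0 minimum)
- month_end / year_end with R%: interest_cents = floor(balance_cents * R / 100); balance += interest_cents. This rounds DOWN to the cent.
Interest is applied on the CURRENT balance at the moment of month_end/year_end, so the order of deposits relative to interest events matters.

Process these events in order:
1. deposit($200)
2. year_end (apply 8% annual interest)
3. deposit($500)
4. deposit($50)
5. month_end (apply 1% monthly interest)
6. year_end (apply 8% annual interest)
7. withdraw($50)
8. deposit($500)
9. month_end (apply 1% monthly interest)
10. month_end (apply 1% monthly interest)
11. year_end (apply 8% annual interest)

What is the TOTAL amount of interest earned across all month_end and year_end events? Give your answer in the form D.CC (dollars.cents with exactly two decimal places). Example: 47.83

After 1 (deposit($200)): balance=$1200.00 total_interest=$0.00
After 2 (year_end (apply 8% annual interest)): balance=$1296.00 total_interest=$96.00
After 3 (deposit($500)): balance=$1796.00 total_interest=$96.00
After 4 (deposit($50)): balance=$1846.00 total_interest=$96.00
After 5 (month_end (apply 1% monthly interest)): balance=$1864.46 total_interest=$114.46
After 6 (year_end (apply 8% annual interest)): balance=$2013.61 total_interest=$263.61
After 7 (withdraw($50)): balance=$1963.61 total_interest=$263.61
After 8 (deposit($500)): balance=$2463.61 total_interest=$263.61
After 9 (month_end (apply 1% monthly interest)): balance=$2488.24 total_interest=$288.24
After 10 (month_end (apply 1% monthly interest)): balance=$2513.12 total_interest=$313.12
After 11 (year_end (apply 8% annual interest)): balance=$2714.16 total_interest=$514.16

Answer: 514.16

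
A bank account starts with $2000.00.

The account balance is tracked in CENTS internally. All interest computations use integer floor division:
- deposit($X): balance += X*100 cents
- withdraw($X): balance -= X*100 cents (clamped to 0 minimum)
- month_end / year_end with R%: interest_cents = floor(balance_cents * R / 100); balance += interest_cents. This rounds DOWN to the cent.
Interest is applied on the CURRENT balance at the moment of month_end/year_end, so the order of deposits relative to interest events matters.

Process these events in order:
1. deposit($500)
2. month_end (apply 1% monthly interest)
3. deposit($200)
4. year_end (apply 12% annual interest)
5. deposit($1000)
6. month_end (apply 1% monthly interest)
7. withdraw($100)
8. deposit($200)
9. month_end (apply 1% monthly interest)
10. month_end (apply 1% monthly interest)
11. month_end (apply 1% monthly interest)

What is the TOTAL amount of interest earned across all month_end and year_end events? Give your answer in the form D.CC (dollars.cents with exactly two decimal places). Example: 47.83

After 1 (deposit($500)): balance=$2500.00 total_interest=$0.00
After 2 (month_end (apply 1% monthly interest)): balance=$2525.00 total_interest=$25.00
After 3 (deposit($200)): balance=$2725.00 total_interest=$25.00
After 4 (year_end (apply 12% annual interest)): balance=$3052.00 total_interest=$352.00
After 5 (deposit($1000)): balance=$4052.00 total_interest=$352.00
After 6 (month_end (apply 1% monthly interest)): balance=$4092.52 total_interest=$392.52
After 7 (withdraw($100)): balance=$3992.52 total_interest=$392.52
After 8 (deposit($200)): balance=$4192.52 total_interest=$392.52
After 9 (month_end (apply 1% monthly interest)): balance=$4234.44 total_interest=$434.44
After 10 (month_end (apply 1% monthly interest)): balance=$4276.78 total_interest=$476.78
After 11 (month_end (apply 1% monthly interest)): balance=$4319.54 total_interest=$519.54

Answer: 519.54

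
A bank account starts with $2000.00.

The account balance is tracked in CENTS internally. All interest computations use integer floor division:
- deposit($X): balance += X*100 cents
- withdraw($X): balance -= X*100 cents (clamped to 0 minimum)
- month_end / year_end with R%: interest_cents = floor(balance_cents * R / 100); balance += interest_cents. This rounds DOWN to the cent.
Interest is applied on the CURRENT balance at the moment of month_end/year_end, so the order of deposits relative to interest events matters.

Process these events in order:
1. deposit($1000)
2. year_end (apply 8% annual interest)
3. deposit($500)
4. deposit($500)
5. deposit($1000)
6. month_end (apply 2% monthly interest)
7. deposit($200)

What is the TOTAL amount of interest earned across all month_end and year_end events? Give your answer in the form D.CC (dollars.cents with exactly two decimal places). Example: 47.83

After 1 (deposit($1000)): balance=$3000.00 total_interest=$0.00
After 2 (year_end (apply 8% annual interest)): balance=$3240.00 total_interest=$240.00
After 3 (deposit($500)): balance=$3740.00 total_interest=$240.00
After 4 (deposit($500)): balance=$4240.00 total_interest=$240.00
After 5 (deposit($1000)): balance=$5240.00 total_interest=$240.00
After 6 (month_end (apply 2% monthly interest)): balance=$5344.80 total_interest=$344.80
After 7 (deposit($200)): balance=$5544.80 total_interest=$344.80

Answer: 344.80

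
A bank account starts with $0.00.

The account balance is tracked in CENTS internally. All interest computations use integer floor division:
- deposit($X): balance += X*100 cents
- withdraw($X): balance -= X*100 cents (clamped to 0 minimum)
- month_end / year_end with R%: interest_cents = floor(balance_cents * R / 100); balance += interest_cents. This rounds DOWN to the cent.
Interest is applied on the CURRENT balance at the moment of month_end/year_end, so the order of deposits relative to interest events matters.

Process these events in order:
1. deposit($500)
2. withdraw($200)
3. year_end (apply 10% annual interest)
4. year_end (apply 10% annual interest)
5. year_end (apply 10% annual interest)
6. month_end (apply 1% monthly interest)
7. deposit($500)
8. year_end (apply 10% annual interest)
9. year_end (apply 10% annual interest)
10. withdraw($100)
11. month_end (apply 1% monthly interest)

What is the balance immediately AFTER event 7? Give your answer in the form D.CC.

After 1 (deposit($500)): balance=$500.00 total_interest=$0.00
After 2 (withdraw($200)): balance=$300.00 total_interest=$0.00
After 3 (year_end (apply 10% annual interest)): balance=$330.00 total_interest=$30.00
After 4 (year_end (apply 10% annual interest)): balance=$363.00 total_interest=$63.00
After 5 (year_end (apply 10% annual interest)): balance=$399.30 total_interest=$99.30
After 6 (month_end (apply 1% monthly interest)): balance=$403.29 total_interest=$103.29
After 7 (deposit($500)): balance=$903.29 total_interest=$103.29

Answer: 903.29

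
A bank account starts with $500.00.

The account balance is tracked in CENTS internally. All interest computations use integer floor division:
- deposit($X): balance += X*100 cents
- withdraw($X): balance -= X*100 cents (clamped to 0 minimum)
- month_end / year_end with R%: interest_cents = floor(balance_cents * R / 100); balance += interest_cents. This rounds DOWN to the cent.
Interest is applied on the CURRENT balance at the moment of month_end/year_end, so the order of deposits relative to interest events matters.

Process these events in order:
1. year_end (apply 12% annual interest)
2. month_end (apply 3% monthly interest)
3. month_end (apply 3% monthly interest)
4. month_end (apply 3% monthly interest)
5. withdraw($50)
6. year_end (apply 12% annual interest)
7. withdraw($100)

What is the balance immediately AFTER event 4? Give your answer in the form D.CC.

After 1 (year_end (apply 12% annual interest)): balance=$560.00 total_interest=$60.00
After 2 (month_end (apply 3% monthly interest)): balance=$576.80 total_interest=$76.80
After 3 (month_end (apply 3% monthly interest)): balance=$594.10 total_interest=$94.10
After 4 (month_end (apply 3% monthly interest)): balance=$611.92 total_interest=$111.92

Answer: 611.92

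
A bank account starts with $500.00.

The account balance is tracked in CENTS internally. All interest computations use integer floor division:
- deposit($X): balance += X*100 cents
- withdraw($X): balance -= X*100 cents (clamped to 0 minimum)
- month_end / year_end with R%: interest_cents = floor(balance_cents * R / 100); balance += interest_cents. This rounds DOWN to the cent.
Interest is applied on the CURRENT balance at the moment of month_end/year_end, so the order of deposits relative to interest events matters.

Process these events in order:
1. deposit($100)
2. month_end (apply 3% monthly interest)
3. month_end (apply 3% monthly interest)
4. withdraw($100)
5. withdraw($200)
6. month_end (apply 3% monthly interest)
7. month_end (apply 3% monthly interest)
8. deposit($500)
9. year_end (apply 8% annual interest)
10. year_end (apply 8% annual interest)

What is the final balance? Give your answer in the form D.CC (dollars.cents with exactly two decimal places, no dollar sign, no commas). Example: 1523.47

Answer: 999.62

Derivation:
After 1 (deposit($100)): balance=$600.00 total_interest=$0.00
After 2 (month_end (apply 3% monthly interest)): balance=$618.00 total_interest=$18.00
After 3 (month_end (apply 3% monthly interest)): balance=$636.54 total_interest=$36.54
After 4 (withdraw($100)): balance=$536.54 total_interest=$36.54
After 5 (withdraw($200)): balance=$336.54 total_interest=$36.54
After 6 (month_end (apply 3% monthly interest)): balance=$346.63 total_interest=$46.63
After 7 (month_end (apply 3% monthly interest)): balance=$357.02 total_interest=$57.02
After 8 (deposit($500)): balance=$857.02 total_interest=$57.02
After 9 (year_end (apply 8% annual interest)): balance=$925.58 total_interest=$125.58
After 10 (year_end (apply 8% annual interest)): balance=$999.62 total_interest=$199.62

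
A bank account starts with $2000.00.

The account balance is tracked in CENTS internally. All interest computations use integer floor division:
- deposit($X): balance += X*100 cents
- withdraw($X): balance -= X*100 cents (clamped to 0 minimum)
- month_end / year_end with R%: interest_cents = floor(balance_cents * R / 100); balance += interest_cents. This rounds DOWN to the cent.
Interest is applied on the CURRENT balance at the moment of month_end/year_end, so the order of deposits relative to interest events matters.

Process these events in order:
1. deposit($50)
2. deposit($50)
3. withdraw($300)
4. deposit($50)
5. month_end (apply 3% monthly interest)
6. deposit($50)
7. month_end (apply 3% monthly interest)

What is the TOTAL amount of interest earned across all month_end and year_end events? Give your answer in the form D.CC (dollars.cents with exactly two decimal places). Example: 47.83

After 1 (deposit($50)): balance=$2050.00 total_interest=$0.00
After 2 (deposit($50)): balance=$2100.00 total_interest=$0.00
After 3 (withdraw($300)): balance=$1800.00 total_interest=$0.00
After 4 (deposit($50)): balance=$1850.00 total_interest=$0.00
After 5 (month_end (apply 3% monthly interest)): balance=$1905.50 total_interest=$55.50
After 6 (deposit($50)): balance=$1955.50 total_interest=$55.50
After 7 (month_end (apply 3% monthly interest)): balance=$2014.16 total_interest=$114.16

Answer: 114.16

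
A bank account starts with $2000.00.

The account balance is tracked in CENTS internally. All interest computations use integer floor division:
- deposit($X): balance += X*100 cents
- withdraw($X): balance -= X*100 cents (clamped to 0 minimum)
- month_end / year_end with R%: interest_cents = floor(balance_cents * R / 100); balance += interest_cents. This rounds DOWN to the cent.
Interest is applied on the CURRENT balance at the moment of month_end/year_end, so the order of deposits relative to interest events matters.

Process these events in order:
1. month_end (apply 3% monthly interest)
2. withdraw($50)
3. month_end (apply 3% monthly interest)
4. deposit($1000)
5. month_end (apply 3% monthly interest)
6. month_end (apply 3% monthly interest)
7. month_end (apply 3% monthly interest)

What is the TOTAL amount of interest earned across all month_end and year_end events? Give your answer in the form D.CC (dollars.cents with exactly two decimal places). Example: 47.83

Answer: 404.98

Derivation:
After 1 (month_end (apply 3% monthly interest)): balance=$2060.00 total_interest=$60.00
After 2 (withdraw($50)): balance=$2010.00 total_interest=$60.00
After 3 (month_end (apply 3% monthly interest)): balance=$2070.30 total_interest=$120.30
After 4 (deposit($1000)): balance=$3070.30 total_interest=$120.30
After 5 (month_end (apply 3% monthly interest)): balance=$3162.40 total_interest=$212.40
After 6 (month_end (apply 3% monthly interest)): balance=$3257.27 total_interest=$307.27
After 7 (month_end (apply 3% monthly interest)): balance=$3354.98 total_interest=$404.98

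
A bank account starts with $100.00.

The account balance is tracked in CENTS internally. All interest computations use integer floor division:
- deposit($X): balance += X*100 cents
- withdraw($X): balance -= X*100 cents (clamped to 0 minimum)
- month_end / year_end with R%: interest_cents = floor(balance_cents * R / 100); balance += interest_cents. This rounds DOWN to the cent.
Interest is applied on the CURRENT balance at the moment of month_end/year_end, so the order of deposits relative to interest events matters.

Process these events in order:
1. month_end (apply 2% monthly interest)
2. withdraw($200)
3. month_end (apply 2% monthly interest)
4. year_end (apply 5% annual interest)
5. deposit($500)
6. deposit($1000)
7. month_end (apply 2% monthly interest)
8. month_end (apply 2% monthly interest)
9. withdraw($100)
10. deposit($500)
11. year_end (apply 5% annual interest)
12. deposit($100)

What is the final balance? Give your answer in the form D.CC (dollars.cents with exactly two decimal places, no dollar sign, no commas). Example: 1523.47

Answer: 2158.63

Derivation:
After 1 (month_end (apply 2% monthly interest)): balance=$102.00 total_interest=$2.00
After 2 (withdraw($200)): balance=$0.00 total_interest=$2.00
After 3 (month_end (apply 2% monthly interest)): balance=$0.00 total_interest=$2.00
After 4 (year_end (apply 5% annual interest)): balance=$0.00 total_interest=$2.00
After 5 (deposit($500)): balance=$500.00 total_interest=$2.00
After 6 (deposit($1000)): balance=$1500.00 total_interest=$2.00
After 7 (month_end (apply 2% monthly interest)): balance=$1530.00 total_interest=$32.00
After 8 (month_end (apply 2% monthly interest)): balance=$1560.60 total_interest=$62.60
After 9 (withdraw($100)): balance=$1460.60 total_interest=$62.60
After 10 (deposit($500)): balance=$1960.60 total_interest=$62.60
After 11 (year_end (apply 5% annual interest)): balance=$2058.63 total_interest=$160.63
After 12 (deposit($100)): balance=$2158.63 total_interest=$160.63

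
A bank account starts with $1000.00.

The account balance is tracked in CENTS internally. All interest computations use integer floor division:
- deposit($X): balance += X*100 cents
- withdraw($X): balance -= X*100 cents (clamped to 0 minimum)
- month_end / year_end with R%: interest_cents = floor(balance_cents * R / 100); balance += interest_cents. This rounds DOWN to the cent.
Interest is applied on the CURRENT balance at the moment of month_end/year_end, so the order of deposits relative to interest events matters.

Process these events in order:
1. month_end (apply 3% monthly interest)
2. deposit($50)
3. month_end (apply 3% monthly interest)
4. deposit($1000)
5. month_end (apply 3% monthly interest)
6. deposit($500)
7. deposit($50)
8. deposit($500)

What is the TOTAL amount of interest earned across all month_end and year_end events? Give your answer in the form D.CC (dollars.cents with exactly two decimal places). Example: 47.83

After 1 (month_end (apply 3% monthly interest)): balance=$1030.00 total_interest=$30.00
After 2 (deposit($50)): balance=$1080.00 total_interest=$30.00
After 3 (month_end (apply 3% monthly interest)): balance=$1112.40 total_interest=$62.40
After 4 (deposit($1000)): balance=$2112.40 total_interest=$62.40
After 5 (month_end (apply 3% monthly interest)): balance=$2175.77 total_interest=$125.77
After 6 (deposit($500)): balance=$2675.77 total_interest=$125.77
After 7 (deposit($50)): balance=$2725.77 total_interest=$125.77
After 8 (deposit($500)): balance=$3225.77 total_interest=$125.77

Answer: 125.77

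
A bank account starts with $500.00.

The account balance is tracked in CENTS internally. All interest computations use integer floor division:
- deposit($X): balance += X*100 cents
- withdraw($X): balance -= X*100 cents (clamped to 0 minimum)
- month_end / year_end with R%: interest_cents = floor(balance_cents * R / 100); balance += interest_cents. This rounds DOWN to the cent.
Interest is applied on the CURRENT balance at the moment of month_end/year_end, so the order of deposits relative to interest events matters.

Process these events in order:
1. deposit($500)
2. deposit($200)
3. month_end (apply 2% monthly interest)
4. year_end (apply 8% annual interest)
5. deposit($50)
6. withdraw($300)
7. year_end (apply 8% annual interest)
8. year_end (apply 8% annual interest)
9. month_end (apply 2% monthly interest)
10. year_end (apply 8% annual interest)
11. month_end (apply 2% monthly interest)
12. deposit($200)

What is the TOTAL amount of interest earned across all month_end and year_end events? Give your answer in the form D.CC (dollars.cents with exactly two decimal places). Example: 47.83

Answer: 454.84

Derivation:
After 1 (deposit($500)): balance=$1000.00 total_interest=$0.00
After 2 (deposit($200)): balance=$1200.00 total_interest=$0.00
After 3 (month_end (apply 2% monthly interest)): balance=$1224.00 total_interest=$24.00
After 4 (year_end (apply 8% annual interest)): balance=$1321.92 total_interest=$121.92
After 5 (deposit($50)): balance=$1371.92 total_interest=$121.92
After 6 (withdraw($300)): balance=$1071.92 total_interest=$121.92
After 7 (year_end (apply 8% annual interest)): balance=$1157.67 total_interest=$207.67
After 8 (year_end (apply 8% annual interest)): balance=$1250.28 total_interest=$300.28
After 9 (month_end (apply 2% monthly interest)): balance=$1275.28 total_interest=$325.28
After 10 (year_end (apply 8% annual interest)): balance=$1377.30 total_interest=$427.30
After 11 (month_end (apply 2% monthly interest)): balance=$1404.84 total_interest=$454.84
After 12 (deposit($200)): balance=$1604.84 total_interest=$454.84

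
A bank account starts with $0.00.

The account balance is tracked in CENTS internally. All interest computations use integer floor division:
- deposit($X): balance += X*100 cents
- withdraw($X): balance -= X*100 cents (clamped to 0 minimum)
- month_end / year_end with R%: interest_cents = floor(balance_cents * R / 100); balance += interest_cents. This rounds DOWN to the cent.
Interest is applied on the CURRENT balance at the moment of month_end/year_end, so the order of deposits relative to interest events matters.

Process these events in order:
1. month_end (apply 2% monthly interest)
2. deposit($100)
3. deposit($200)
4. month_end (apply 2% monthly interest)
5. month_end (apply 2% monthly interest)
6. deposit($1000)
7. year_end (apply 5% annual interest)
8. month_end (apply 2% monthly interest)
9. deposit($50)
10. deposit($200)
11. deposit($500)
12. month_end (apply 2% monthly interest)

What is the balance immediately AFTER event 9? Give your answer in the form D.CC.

After 1 (month_end (apply 2% monthly interest)): balance=$0.00 total_interest=$0.00
After 2 (deposit($100)): balance=$100.00 total_interest=$0.00
After 3 (deposit($200)): balance=$300.00 total_interest=$0.00
After 4 (month_end (apply 2% monthly interest)): balance=$306.00 total_interest=$6.00
After 5 (month_end (apply 2% monthly interest)): balance=$312.12 total_interest=$12.12
After 6 (deposit($1000)): balance=$1312.12 total_interest=$12.12
After 7 (year_end (apply 5% annual interest)): balance=$1377.72 total_interest=$77.72
After 8 (month_end (apply 2% monthly interest)): balance=$1405.27 total_interest=$105.27
After 9 (deposit($50)): balance=$1455.27 total_interest=$105.27

Answer: 1455.27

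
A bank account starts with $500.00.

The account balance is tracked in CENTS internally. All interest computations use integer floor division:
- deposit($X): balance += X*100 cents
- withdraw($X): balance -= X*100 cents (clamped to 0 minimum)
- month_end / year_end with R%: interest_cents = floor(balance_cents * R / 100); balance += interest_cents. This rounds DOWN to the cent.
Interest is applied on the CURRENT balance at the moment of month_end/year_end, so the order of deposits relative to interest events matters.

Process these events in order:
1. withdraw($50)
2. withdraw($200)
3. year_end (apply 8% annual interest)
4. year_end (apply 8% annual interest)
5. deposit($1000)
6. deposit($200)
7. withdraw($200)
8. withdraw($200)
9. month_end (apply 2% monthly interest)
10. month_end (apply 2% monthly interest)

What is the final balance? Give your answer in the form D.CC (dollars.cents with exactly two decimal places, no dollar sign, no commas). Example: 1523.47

Answer: 1135.69

Derivation:
After 1 (withdraw($50)): balance=$450.00 total_interest=$0.00
After 2 (withdraw($200)): balance=$250.00 total_interest=$0.00
After 3 (year_end (apply 8% annual interest)): balance=$270.00 total_interest=$20.00
After 4 (year_end (apply 8% annual interest)): balance=$291.60 total_interest=$41.60
After 5 (deposit($1000)): balance=$1291.60 total_interest=$41.60
After 6 (deposit($200)): balance=$1491.60 total_interest=$41.60
After 7 (withdraw($200)): balance=$1291.60 total_interest=$41.60
After 8 (withdraw($200)): balance=$1091.60 total_interest=$41.60
After 9 (month_end (apply 2% monthly interest)): balance=$1113.43 total_interest=$63.43
After 10 (month_end (apply 2% monthly interest)): balance=$1135.69 total_interest=$85.69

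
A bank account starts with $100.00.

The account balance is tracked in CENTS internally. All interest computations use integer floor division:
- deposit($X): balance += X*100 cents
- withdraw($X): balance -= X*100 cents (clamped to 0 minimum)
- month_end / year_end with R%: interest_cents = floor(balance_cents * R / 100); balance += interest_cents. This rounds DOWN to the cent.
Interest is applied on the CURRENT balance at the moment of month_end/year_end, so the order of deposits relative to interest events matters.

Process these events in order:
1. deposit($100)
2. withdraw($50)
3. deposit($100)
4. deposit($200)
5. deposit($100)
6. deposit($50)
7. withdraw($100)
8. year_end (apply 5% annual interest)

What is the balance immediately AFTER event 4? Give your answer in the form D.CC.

After 1 (deposit($100)): balance=$200.00 total_interest=$0.00
After 2 (withdraw($50)): balance=$150.00 total_interest=$0.00
After 3 (deposit($100)): balance=$250.00 total_interest=$0.00
After 4 (deposit($200)): balance=$450.00 total_interest=$0.00

Answer: 450.00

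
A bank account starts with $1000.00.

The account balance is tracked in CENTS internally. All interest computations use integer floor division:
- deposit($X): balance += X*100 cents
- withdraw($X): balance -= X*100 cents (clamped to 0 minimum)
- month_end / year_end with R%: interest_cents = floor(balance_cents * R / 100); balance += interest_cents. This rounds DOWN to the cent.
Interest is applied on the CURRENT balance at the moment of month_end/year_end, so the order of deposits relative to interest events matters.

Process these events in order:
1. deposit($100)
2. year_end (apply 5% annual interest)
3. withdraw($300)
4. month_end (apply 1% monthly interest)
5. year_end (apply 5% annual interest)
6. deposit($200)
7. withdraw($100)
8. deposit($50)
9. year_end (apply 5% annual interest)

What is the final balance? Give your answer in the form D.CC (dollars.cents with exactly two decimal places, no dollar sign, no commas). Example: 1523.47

After 1 (deposit($100)): balance=$1100.00 total_interest=$0.00
After 2 (year_end (apply 5% annual interest)): balance=$1155.00 total_interest=$55.00
After 3 (withdraw($300)): balance=$855.00 total_interest=$55.00
After 4 (month_end (apply 1% monthly interest)): balance=$863.55 total_interest=$63.55
After 5 (year_end (apply 5% annual interest)): balance=$906.72 total_interest=$106.72
After 6 (deposit($200)): balance=$1106.72 total_interest=$106.72
After 7 (withdraw($100)): balance=$1006.72 total_interest=$106.72
After 8 (deposit($50)): balance=$1056.72 total_interest=$106.72
After 9 (year_end (apply 5% annual interest)): balance=$1109.55 total_interest=$159.55

Answer: 1109.55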